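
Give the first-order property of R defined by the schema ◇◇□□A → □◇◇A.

∀x ∀y ∀z ((xR²y ∧ xRz) → ∃w (yR²w ∧ zR²w))

This is a Sahlqvist (Geach-type) schema ◇^2□^2A → □^1◇^2A.
Minimal-valuation argument: fix x; take any y with xR^2y and any z with xR^1z. Set V(A) to the set of worlds R-reachable from y in exactly 2 steps. Then □^2A holds at y, so the antecedent holds at x; validity forces ◇^2A at z, giving a w with zR^2w and yR^2w.
First-order correspondent: ∀x ∀y ∀z ((xR²y ∧ xRz) → ∃w (yR²w ∧ zR²w)).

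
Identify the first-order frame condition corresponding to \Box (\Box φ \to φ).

Suppose □(□φ→φ) is valid. Take Rxy and set V(φ)={w : Ryw}. Then at y, □φ holds; since □(□φ→φ) at x, □φ→φ at y, so φ at y, i.e. Ryy.

shift-reflexivity: \forall x \forall y (Rxy \to Ryy)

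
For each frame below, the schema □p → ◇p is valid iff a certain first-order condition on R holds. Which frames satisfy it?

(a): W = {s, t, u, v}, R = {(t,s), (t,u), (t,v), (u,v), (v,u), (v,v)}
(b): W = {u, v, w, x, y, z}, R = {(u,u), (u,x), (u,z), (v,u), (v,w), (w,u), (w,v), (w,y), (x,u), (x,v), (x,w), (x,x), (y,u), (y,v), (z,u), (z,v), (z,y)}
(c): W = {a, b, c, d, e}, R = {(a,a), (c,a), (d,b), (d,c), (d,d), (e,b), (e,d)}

The schema corresponds to seriality: ∀x ∃y Rxy.
(a): fails — world s has no successor.
(b): ✓.
(c): fails — world b has no successor.
Valid on: (b).

(b)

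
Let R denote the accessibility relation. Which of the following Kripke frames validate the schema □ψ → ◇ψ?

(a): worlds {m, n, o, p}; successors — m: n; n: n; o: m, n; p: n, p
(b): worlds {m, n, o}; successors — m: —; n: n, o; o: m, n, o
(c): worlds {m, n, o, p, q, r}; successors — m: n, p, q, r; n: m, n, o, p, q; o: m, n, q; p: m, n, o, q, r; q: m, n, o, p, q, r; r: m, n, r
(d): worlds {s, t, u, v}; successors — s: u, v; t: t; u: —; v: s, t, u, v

(a), (c)

This is the axiom for seriality; its first-order frame correspondent is ∀x ∃y Rxy.
(a): ✓.
(b): fails — world m has no successor.
(c): ✓.
(d): fails — world u has no successor.
Valid on: (a), (c).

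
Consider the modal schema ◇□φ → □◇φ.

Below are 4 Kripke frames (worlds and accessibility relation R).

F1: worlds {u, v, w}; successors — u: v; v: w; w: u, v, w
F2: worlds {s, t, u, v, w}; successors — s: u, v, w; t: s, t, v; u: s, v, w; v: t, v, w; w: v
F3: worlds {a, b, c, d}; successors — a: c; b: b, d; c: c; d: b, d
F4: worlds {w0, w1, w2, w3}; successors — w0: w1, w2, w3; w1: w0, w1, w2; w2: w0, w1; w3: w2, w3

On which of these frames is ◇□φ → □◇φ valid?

The schema corresponds to convergence: ∀x ∀y ∀z (Rxy ∧ Rxz → ∃w (Ryw ∧ Rzw)).
F1: fails — Rwu and Rwv but u and v have no common successor.
F2: ✓.
F3: ✓.
F4: fails — Rw0w2 and Rw0w3 but w2 and w3 have no common successor.

F2, F3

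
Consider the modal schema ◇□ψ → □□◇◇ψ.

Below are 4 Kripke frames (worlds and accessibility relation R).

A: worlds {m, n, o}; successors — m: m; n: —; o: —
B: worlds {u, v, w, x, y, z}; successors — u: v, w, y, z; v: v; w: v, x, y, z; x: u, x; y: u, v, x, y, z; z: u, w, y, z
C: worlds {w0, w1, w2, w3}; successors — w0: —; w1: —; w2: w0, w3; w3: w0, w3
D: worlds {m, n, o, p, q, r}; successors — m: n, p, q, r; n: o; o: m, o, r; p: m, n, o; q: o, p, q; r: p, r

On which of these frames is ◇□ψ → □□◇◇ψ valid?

Frame correspondent (Sahlqvist): ∀x ∀y ∀z ((xRy ∧ xR²z) → ∃w (yRw ∧ zR²w)) — i.e. a generalized confluence (Geach) condition.
A: holds.
B: fails — uRz, uR²v but no t with zRt and vR²t.
C: fails — w2Rw0, w2R²w0 but no w with w0Rw and w0R²w.
D: holds.

A, D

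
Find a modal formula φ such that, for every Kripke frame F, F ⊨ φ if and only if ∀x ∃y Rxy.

□r → ◇r

The condition is seriality. The D schema □r → ◇r defines it.
Suppose □r→◇r is valid. At any x set V(r)=W. Then □r at x, so ◇r at x, so x has a successor.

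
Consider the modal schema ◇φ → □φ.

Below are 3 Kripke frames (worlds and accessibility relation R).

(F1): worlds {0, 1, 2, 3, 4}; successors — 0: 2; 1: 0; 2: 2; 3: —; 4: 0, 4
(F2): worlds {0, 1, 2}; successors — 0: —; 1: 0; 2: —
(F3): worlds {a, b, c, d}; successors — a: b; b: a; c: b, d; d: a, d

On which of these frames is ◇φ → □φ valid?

(F2)

The schema corresponds to partial functionality: ∀x ∀y ∀z (Rxy ∧ Rxz → y = z).
(F1): fails — 4 sees both 0 and 4.
(F2): condition met.
(F3): fails — c sees both b and d.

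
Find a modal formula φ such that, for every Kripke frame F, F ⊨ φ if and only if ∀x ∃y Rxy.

□q → ◇q

The condition is seriality. The D schema □q → ◇q defines it.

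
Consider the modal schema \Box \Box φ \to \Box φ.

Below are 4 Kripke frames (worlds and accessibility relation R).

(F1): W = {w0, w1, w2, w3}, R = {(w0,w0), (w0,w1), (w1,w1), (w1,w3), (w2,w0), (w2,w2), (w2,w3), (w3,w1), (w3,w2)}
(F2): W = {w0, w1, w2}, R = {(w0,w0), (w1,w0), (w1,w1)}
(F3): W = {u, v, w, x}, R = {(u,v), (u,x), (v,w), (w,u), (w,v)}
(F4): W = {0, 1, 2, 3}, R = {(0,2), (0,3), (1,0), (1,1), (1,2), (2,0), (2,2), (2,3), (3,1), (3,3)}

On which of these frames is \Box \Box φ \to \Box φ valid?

This is the axiom for density; its first-order frame correspondent is \forall x \forall y (Rxy \to \exists z (Rxz \wedge Rzy)).
(F1): ✓.
(F2): ✓.
(F3): fails — Ruv but no z with Ruz and Rzv.
(F4): ✓.

(F1), (F2), (F4)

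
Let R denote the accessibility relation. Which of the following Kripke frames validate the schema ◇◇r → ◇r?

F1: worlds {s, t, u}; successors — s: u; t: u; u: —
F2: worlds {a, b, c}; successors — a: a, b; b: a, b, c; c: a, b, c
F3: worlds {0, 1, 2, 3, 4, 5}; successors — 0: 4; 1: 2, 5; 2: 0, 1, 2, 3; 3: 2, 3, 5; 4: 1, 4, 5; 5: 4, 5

F1

Frame correspondent (Sahlqvist): ∀x ∀y ∀z (Rxy ∧ Ryz → Rxz) — i.e. transitivity.
F1: satisfies the condition.
F2: fails — Rab and Rbc but not Rac.
F3: fails — R32 and R20 but not R30.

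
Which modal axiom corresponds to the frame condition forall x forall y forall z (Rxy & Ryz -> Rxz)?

□q → □□q

The condition is transitivity. The 4 schema □q → □□q defines it.
Suppose □q→□□q is valid. Take Rxy, Ryz and set V(q)={w : Rxw}. Then □q at x, so □□q at x, so □q at y, so q at z, i.e. Rxz.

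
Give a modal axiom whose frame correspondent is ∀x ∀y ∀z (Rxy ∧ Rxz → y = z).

This is partial functionality; the standard corresponding axiom is CD: ◇ψ → □ψ.
Suppose ◇ψ→□ψ is valid. Take Rxy, Rxz and set V(ψ)={y}. Then ◇ψ at x, so □ψ at x, so ψ at z, i.e. z=y.

◇ψ → □ψ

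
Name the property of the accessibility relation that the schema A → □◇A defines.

Suppose A→□◇A is valid. Take Rxy and set V(A)={x}. Then A at x, so □◇A at x, so ◇A at y, so some z with Ryz has A; z=x, i.e. Ryx.
Conversely, on a frame with symmetry the schema holds at every world under every valuation.
So the correspondent is symmetry.

symmetry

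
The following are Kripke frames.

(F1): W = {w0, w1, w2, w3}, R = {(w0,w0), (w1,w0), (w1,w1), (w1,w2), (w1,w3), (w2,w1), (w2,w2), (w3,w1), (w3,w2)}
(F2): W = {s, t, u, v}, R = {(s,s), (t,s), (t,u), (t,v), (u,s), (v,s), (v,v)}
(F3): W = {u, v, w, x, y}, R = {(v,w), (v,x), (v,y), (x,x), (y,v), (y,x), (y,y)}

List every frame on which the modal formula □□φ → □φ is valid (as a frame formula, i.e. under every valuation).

This is the axiom for density; its first-order frame correspondent is ∀x ∀y (Rxy → ∃z (Rxz ∧ Rzy)).
(F1): ✓.
(F2): fails — Rtu but no z with Rtz and Rzu.
(F3): fails — Rvw but no z with Rvz and Rzw.

(F1)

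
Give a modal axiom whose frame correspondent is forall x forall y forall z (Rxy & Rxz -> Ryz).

◇r → □◇r

A defining formula is ◇r → □◇r (the 5 axiom).
Suppose ◇r→□◇r is valid. Take Rxy, Rxz and set V(r)={y}. Then ◇r at x, so □◇r at x, so ◇r at z, so some w with Rzw has r; w=y, i.e. Rzy. By symmetry of the argument, Ryz.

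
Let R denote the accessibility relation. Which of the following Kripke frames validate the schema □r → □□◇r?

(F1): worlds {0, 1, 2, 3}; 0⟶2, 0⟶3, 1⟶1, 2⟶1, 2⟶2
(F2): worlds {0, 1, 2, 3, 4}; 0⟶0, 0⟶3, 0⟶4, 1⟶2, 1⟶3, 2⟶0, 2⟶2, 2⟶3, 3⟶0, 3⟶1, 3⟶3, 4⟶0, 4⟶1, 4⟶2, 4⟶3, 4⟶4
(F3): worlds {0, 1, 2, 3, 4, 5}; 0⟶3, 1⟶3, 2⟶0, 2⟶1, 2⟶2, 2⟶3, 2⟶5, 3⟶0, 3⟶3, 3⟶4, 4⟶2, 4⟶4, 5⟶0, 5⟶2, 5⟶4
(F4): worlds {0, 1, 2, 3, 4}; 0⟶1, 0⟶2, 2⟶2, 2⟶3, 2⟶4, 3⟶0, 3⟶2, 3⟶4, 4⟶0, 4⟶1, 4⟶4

(F2)

This is the axiom for a generalized confluence (Geach) condition; its first-order frame correspondent is ∀x ∀z (xR²z → ∃w (xRw ∧ zRw)).
(F1): fails — 0R²1 but no w with 0Rw and 1Rw.
(F2): holds.
(F3): fails — 0R²4 but no w with 0Rw and 4Rw.
(F4): fails — 2R²1 but no w with 2Rw and 1Rw.
Valid on: (F2).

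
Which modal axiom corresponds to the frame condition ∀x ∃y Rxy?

□q → ◇q

The condition is seriality. The D schema □q → ◇q defines it.
Suppose □q→◇q is valid. At any x set V(q)=W. Then □q at x, so ◇q at x, so x has a successor.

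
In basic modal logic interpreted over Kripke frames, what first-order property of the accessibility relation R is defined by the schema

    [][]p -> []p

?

density

This is the C4 axiom.
It corresponds to density: forall x forall y (Rxy -> exists z (Rxz & Rzy)).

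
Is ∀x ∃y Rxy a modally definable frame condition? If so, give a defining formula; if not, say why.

Definable; □r → ◇r defines it

Yes: it is seriality, defined by the D schema □r → ◇r.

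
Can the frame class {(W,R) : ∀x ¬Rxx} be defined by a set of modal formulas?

Not modally definable

Any modally definable frame class is closed under surjective bounded morphisms.
The 5-cycle (worlds s,t,u,v,w with s→t→u→v→w→s) is irreflexive, and the map sending every world to a single reflexive point • is a surjective bounded morphism (forth: every edge maps to (•,•); back: every world has a successor). So any modal formula valid on the 5-cycle is also valid on the reflexive point, which is not irreflexive.
So no modal formula (or set of formulas) defines exactly the irreflexive frames.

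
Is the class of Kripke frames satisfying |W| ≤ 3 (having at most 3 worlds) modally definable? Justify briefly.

Any modally definable frame class is closed under disjoint unions.
Any modal formula valid on each of 4 disjoint one-world frames is valid on their disjoint union (validity is preserved under disjoint unions). Each one-world frame has |W|=1≤3, but the union has |W|=4.
Hence having at most 3 worlds is not modally definable.

Not modally definable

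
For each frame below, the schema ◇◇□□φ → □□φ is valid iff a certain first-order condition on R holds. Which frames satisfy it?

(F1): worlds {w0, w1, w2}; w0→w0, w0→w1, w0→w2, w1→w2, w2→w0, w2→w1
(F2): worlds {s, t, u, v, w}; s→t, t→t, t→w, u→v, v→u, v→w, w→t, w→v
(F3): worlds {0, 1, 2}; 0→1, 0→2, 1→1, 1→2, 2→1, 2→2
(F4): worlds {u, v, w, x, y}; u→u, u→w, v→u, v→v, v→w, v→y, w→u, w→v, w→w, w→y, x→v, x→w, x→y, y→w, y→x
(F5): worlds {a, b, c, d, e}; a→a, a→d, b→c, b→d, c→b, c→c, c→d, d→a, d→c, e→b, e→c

(F3)

This is the axiom for a generalized confluence (Geach) condition; its first-order frame correspondent is ∀x ∀y ∀z ((xR²y ∧ xR²z) → ∃w (yR²w ∧ z = w)).
(F1): fails — w0R²w1, w0R²w2 but no w with w1R²w and w2=w.
(F2): fails — tR²v, tR²w but no w* with vR²w* and w=w*.
(F3): ✓.
(F4): fails — vR²u, vR²x but no t with uR²t and x=t.
(F5): fails — bR²a, bR²b but no w with aR²w and b=w.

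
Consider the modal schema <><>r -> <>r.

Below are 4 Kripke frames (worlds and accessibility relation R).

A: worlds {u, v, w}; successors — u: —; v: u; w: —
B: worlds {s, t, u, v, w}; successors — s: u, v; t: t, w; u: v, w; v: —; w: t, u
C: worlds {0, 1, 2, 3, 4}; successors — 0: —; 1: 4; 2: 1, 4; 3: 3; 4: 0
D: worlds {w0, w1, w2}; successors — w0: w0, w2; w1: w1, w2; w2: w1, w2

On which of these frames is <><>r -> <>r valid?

A

The schema corresponds to transitivity: forall x forall y forall z (Rxy & Ryz -> Rxz).
A: satisfies the condition.
B: fails — Rwt and Rtw but not Rww.
C: fails — R14 and R40 but not R10.
D: fails — Rw0w2 and Rw2w1 but not Rw0w1.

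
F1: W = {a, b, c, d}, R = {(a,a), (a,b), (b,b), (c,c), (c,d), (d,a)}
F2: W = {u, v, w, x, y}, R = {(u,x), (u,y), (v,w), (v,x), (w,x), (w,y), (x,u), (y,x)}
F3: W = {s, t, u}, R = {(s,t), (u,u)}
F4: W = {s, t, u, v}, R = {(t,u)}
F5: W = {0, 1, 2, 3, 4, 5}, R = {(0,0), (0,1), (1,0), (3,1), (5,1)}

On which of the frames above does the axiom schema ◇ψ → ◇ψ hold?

Frame correspondent (Sahlqvist): ∀x ∀y (xRy → ∃w (y = w ∧ xRw)) — i.e. a generalized confluence (Geach) condition.
F1: holds.
F2: holds.
F3: holds.
F4: holds.
F5: holds.

F1, F2, F3, F4, F5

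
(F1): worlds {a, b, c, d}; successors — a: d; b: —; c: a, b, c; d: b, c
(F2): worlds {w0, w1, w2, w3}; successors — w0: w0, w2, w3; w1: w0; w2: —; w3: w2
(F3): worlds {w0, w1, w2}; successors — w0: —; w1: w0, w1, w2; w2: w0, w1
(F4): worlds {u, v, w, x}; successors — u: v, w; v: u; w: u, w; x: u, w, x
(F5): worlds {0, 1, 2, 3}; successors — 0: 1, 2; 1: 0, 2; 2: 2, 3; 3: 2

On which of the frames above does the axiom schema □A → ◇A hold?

(F4), (F5)

Frame correspondent (Sahlqvist): ∀x ∃y Rxy — i.e. seriality.
(F1): fails — world b has no successor.
(F2): fails — world w2 has no successor.
(F3): fails — world w0 has no successor.
(F4): ✓.
(F5): ✓.
Valid on: (F4), (F5).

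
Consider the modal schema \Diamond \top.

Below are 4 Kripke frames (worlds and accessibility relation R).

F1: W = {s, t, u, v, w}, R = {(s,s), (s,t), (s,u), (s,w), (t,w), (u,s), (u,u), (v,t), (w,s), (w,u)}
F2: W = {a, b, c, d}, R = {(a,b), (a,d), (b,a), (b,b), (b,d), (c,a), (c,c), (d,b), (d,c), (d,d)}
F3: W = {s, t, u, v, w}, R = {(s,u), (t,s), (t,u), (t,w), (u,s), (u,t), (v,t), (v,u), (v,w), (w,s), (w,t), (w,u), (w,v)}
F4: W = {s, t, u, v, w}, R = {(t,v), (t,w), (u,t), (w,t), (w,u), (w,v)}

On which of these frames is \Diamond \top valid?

F1, F2, F3

The schema corresponds to seriality: \forall x \exists y Rxy.
F1: satisfies the condition.
F2: satisfies the condition.
F3: satisfies the condition.
F4: fails — world s has no successor.
Valid on: F1, F2, F3.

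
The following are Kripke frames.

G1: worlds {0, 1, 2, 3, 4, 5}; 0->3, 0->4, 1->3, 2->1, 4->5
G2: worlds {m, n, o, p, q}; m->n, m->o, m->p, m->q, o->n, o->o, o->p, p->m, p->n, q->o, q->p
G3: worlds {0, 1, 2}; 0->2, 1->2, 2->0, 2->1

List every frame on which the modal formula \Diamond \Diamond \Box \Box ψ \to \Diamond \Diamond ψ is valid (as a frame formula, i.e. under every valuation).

G3

This is the axiom for a generalized confluence (Geach) condition; its first-order frame correspondent is \forall x \forall y (x R^2 y \to \exists w (y R^2 w \wedge x R^2 w)).
G1: fails — 0R²5 but no w with 5R²w and 0R²w.
G2: fails — mR²n but no w with nR²w and mR²w.
G3: holds.
Valid on: G3.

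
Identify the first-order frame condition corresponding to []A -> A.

Suppose □A→A is valid. At any x set V(A)={w : Rxw}. Then □A holds at x, so A holds at x, i.e. Rxx.
The converse is a direct semantic check.
Frame condition: forall x Rxx.

reflexivity: forall x Rxx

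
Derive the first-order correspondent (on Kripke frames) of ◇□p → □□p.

∀x ∀y ∀z ((xRy ∧ xR²z) → ∃w (yRw ∧ z = w))

This is a Sahlqvist (Geach-type) schema ◇^1□^1p → □^2◇^0p.
Minimal-valuation argument: fix x; take any y with xR^1y and any z with xR^2z. Set V(p) to the set of worlds R-reachable from y in exactly 1 step. Then □^1p holds at y, so the antecedent holds at x; validity forces ◇^0p at z, giving a w with zR^0w and yR^1w.
First-order correspondent: ∀x ∀y ∀z ((xRy ∧ xR²z) → ∃w (yRw ∧ z = w)).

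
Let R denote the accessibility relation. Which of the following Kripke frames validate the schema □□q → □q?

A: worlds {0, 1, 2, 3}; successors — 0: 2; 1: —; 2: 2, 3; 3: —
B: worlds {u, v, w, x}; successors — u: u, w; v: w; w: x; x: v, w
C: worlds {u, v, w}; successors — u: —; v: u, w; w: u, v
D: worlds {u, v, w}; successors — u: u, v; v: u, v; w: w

A, D

This is the axiom for density; its first-order frame correspondent is ∀x ∀y (Rxy → ∃z (Rxz ∧ Rzy)).
A: satisfies the condition.
B: fails — Rwx but no z with Rwz and Rzx.
C: fails — Rwv but no z with Rwz and Rzv.
D: satisfies the condition.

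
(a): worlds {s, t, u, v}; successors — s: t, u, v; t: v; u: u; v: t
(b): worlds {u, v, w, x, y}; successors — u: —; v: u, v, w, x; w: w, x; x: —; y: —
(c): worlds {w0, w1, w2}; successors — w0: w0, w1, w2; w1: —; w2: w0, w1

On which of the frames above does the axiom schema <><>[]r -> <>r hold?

This is the axiom for a generalized confluence (Geach) condition; its first-order frame correspondent is forall x forall y (x R^2 y -> exists w (yRw & xRw)).
(a): ✓.
(b): fails — vR²u but no t with uRt and vRt.
(c): fails — w0R²w1 but no w with w1Rw and w0Rw.
Valid on: (a).

(a)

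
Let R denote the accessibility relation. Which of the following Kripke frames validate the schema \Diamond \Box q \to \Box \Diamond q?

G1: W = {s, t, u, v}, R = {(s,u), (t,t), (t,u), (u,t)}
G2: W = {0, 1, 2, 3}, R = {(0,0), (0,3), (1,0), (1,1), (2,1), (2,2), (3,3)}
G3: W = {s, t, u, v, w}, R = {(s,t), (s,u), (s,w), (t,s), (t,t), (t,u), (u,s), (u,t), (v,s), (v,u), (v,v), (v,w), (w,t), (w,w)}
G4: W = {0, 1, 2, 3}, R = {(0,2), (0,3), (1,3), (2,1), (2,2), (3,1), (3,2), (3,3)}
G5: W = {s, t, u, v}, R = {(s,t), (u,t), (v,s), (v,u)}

Frame correspondent (Sahlqvist): \forall x \forall y \forall z (Rxy \wedge Rxz \to \exists w (Ryw \wedge Rzw)) — i.e. convergence.
G1: satisfies the condition.
G2: satisfies the condition.
G3: satisfies the condition.
G4: fails — R22 and R21 but 2 and 1 have no common successor.
G5: fails — Rst and Rst but t and t have no common successor.
Valid on: G1, G2, G3.

G1, G2, G3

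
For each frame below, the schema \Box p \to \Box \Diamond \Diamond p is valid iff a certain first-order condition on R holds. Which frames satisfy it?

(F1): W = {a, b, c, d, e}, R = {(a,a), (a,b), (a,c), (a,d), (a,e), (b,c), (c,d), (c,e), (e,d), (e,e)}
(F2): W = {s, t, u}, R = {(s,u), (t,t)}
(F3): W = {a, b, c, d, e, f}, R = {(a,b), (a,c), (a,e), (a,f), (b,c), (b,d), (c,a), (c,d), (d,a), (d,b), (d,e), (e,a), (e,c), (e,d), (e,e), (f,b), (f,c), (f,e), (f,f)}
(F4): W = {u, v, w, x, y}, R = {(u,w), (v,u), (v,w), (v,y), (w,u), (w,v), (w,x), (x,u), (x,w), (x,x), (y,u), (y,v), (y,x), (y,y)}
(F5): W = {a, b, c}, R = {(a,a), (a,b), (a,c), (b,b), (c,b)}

(F3), (F4), (F5)

Frame correspondent (Sahlqvist): \forall x \forall z (xRz \to \exists w (xRw \wedge z R^2 w)) — i.e. a generalized confluence (Geach) condition.
(F1): fails — aRd but no w with aRw and dR²w.
(F2): fails — sRu but no w with sRw and uR²w.
(F3): satisfies the condition.
(F4): satisfies the condition.
(F5): satisfies the condition.
Valid on: (F3), (F4), (F5).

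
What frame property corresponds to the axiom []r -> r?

Reflexivity

Suppose □r→r is valid. At any x set V(r)={w : Rxw}. Then □r holds at x, so r holds at x, i.e. Rxx.
The converse is a direct semantic check.
So the correspondent is reflexivity.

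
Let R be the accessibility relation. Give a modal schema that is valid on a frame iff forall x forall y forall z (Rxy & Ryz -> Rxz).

This is transitivity; the standard corresponding axiom is 4: □r → □□r.
Suppose □r→□□r is valid. Take Rxy, Ryz and set V(r)={w : Rxw}. Then □r at x, so □□r at x, so □r at y, so r at z, i.e. Rxz.

□r → □□r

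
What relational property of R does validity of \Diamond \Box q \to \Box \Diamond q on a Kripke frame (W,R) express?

convergence

Suppose ◇□q→□◇q is valid. Take Rxy, Rxz and set V(q)={w : Ryw}. Then □q at y so ◇□q at x, so □◇q at x, so ◇q at z, giving w with Rzw and Ryw.
Conversely, on a frame with convergence the schema holds at every world under every valuation.
So the correspondent is convergence.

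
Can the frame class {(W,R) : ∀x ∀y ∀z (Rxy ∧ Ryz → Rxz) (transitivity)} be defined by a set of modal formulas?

Definable; □q → □□q defines it

This is a Sahlqvist condition; the 4 axiom □q → □□q defines it.
Suppose □q→□□q is valid. Take Rxy, Ryz and set V(q)={w : Rxw}. Then □q at x, so □□q at x, so □q at y, so q at z, i.e. Rxz.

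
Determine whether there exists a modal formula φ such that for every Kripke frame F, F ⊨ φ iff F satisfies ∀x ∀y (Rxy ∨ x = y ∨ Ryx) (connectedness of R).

Modal frame validity is preserved under disjoint unions.
Take 3 disjoint single-world reflexive frames: each is trivially connected, but their disjoint union has 3 worlds with no edge between distinct components, so it is not connected.
So the class is not modally definable.

Not modally definable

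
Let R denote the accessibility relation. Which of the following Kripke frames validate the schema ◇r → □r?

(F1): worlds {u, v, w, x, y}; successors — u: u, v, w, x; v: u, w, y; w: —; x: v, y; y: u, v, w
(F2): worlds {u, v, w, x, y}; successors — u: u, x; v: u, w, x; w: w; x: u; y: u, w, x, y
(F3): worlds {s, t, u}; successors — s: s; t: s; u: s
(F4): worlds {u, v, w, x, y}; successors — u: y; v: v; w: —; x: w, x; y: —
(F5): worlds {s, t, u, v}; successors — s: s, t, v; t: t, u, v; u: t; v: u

Frame correspondent (Sahlqvist): ∀x ∀y ∀z (Rxy ∧ Rxz → y = z) — i.e. partial functionality.
(F1): fails — u sees both u and v.
(F2): fails — u sees both u and x.
(F3): ✓.
(F4): fails — x sees both w and x.
(F5): fails — s sees both s and t.

(F3)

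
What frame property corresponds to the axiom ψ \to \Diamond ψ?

Replacing ψ by ¬ψ and contraposing gives the equivalent schema □ψ → ψ.
Suppose □ψ→ψ is valid. At any x set V(ψ)={w : Rxw}. Then □ψ holds at x, so ψ holds at x, i.e. Rxx.
Conversely, on a frame with reflexivity the schema holds at every world under every valuation.
Frame condition: \forall x Rxx.

reflexivity: \forall x Rxx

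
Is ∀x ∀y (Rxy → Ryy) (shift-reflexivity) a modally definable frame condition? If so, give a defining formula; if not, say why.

Yes: it is shift-reflexivity, defined by the T□ schema □(□r → r).
Suppose □(□r→r) is valid. Take Rxy and set V(r)={w : Ryw}. Then at y, □r holds; since □(□r→r) at x, □r→r at y, so r at y, i.e. Ryy.

Yes, by □(□r → r)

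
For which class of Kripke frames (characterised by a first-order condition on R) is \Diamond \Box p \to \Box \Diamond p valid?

Convergence

Suppose ◇□p→□◇p is valid. Take Rxy, Rxz and set V(p)={w : Ryw}. Then □p at y so ◇□p at x, so □◇p at x, so ◇p at z, giving w with Rzw and Ryw.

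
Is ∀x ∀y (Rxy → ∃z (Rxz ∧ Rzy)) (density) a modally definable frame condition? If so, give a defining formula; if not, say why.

Definable; □□p → □p defines it

Yes: it is density, defined by the C4 schema □□p → □p.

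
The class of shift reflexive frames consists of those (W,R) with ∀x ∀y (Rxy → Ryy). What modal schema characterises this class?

□(□q → q)

This is shift-reflexivity; the standard corresponding axiom is T□: □(□q → q).
Suppose □(□q→q) is valid. Take Rxy and set V(q)={w : Ryw}. Then at y, □q holds; since □(□q→q) at x, □q→q at y, so q at y, i.e. Ryy.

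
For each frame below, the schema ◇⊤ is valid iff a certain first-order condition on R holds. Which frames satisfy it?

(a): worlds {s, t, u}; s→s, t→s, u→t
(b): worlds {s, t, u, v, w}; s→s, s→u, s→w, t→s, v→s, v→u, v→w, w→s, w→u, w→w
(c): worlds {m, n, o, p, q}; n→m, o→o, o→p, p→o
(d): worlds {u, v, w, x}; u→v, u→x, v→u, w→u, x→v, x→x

The schema corresponds to seriality: ∀x ∃y Rxy.
(a): ✓.
(b): fails — world u has no successor.
(c): fails — world m has no successor.
(d): ✓.
Valid on: (a), (d).

(a), (d)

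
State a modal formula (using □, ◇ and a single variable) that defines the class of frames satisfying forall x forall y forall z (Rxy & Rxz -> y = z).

This is partial functionality; the standard corresponding axiom is CD: ◇ψ → □ψ.
Suppose ◇ψ→□ψ is valid. Take Rxy, Rxz and set V(ψ)={y}. Then ◇ψ at x, so □ψ at x, so ψ at z, i.e. z=y.

◇ψ → □ψ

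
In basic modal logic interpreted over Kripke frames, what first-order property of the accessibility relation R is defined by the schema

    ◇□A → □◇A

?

Convergence

Suppose ◇□A→□◇A is valid. Take Rxy, Rxz and set V(A)={w : Ryw}. Then □A at y so ◇□A at x, so □◇A at x, so ◇A at z, giving w with Rzw and Ryw.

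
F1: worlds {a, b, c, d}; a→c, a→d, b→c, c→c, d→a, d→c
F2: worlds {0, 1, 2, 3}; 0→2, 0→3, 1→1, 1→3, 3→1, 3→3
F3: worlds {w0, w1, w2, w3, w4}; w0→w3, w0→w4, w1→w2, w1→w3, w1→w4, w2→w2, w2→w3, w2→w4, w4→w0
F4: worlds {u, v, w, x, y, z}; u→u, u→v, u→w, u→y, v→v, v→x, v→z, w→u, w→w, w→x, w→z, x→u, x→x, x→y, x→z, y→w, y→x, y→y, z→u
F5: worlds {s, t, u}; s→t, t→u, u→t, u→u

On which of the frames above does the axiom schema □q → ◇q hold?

The schema corresponds to seriality: ∀x ∃y Rxy.
F1: condition met.
F2: fails — world 2 has no successor.
F3: fails — world w3 has no successor.
F4: condition met.
F5: condition met.
Valid on: F1, F4, F5.

F1, F4, F5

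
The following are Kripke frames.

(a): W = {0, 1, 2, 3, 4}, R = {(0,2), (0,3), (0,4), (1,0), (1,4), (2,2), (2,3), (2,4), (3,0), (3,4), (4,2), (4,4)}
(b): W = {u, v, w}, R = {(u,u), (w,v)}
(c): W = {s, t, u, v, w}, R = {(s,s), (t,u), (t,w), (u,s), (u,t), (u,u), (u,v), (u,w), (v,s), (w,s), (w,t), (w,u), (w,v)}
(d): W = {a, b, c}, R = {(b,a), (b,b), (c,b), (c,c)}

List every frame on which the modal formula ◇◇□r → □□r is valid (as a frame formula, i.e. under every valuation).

Frame correspondent (Sahlqvist): ∀x ∀y ∀z ((xR²y ∧ xR²z) → ∃w (yRw ∧ z = w)) — i.e. a generalized confluence (Geach) condition.
(a): fails — 0R²0, 0R²0 but no w with 0Rw and 0=w.
(b): holds.
(c): fails — tR²s, tR²t but no w* with sRw* and t=w*.
(d): fails — bR²a, bR²a but no w with aRw and a=w.
Valid on: (b).

(b)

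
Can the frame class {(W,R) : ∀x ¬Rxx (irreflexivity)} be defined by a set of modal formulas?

If a class were modally definable it would be closed under surjective bounded morphisms (Goldblatt–Thomason).
The 4-cycle (worlds 0,1,2,3 with 0→1→2→3→0) is irreflexive, and the map sending every world to a single reflexive point • is a surjective bounded morphism (forth: every edge maps to (•,•); back: every world has a successor). So any modal formula valid on the 4-cycle is also valid on the reflexive point, which is not irreflexive.
So the class is not modally definable.

Not modally definable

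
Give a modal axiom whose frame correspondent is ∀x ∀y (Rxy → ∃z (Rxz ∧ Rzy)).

The condition is density. The C4 schema □□ψ → □ψ defines it.

□□ψ → □ψ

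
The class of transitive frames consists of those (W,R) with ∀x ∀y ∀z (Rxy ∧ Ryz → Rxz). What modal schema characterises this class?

□s → □□s

A defining formula is □s → □□s (the 4 axiom).
Suppose □s→□□s is valid. Take Rxy, Ryz and set V(s)={w : Rxw}. Then □s at x, so □□s at x, so □s at y, so s at z, i.e. Rxz.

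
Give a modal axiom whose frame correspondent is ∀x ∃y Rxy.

A defining formula is □s → ◇s (the D axiom).
Suppose □s→◇s is valid. At any x set V(s)=W. Then □s at x, so ◇s at x, so x has a successor.

□s → ◇s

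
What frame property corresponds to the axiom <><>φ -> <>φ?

transitivity

This is frame-equivalent to □φ → □□φ (substitute ¬φ for φ and contrapose).
Suppose □φ→□□φ is valid. Take Rxy, Ryz and set V(φ)={w : Rxw}. Then □φ at x, so □□φ at x, so □φ at y, so φ at z, i.e. Rxz.
The converse is a direct semantic check.
Frame condition: forall x forall y forall z (Rxy & Ryz -> Rxz).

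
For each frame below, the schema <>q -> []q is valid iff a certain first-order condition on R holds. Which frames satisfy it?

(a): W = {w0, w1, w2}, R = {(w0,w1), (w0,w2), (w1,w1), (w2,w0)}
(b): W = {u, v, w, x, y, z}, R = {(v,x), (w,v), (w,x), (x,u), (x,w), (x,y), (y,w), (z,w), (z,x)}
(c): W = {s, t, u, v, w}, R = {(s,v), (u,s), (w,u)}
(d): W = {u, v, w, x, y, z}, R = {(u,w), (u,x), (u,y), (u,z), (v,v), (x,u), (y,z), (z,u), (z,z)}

Frame correspondent (Sahlqvist): forall x forall y forall z (Rxy & Rxz -> y = z) — i.e. partial functionality.
(a): fails — w0 sees both w1 and w2.
(b): fails — w sees both v and x.
(c): ✓.
(d): fails — u sees both w and x.

(c)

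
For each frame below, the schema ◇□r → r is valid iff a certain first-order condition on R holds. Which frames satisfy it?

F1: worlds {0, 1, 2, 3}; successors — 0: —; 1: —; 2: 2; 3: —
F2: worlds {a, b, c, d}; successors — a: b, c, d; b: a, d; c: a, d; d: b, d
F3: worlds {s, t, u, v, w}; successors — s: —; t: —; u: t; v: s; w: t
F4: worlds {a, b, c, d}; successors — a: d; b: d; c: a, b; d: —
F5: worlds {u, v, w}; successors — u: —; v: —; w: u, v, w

F1

Frame correspondent (Sahlqvist): ∀x ∀y (Rxy → Ryx) — i.e. symmetry.
F1: holds.
F2: fails — Rcd but not Rdc.
F3: fails — Rvs but not Rsv.
F4: fails — Rca but not Rac.
F5: fails — Rwu but not Ruw.
Valid on: F1.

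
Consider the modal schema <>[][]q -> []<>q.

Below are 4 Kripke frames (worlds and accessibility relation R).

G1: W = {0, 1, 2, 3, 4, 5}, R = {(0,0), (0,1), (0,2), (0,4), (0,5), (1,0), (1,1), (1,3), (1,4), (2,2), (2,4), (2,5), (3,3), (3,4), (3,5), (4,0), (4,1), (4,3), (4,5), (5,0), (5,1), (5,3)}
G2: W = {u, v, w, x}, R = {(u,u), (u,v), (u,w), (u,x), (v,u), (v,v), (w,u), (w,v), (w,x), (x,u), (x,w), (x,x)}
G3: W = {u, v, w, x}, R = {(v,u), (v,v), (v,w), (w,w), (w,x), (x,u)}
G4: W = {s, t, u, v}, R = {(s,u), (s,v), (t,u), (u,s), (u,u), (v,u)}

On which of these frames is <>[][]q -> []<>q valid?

G1, G2, G4

Frame correspondent (Sahlqvist): forall x forall y forall z ((xRy & xRz) -> exists w (y R^2 w & zRw)) — i.e. a generalized confluence (Geach) condition.
G1: condition met.
G2: condition met.
G3: fails — vRu, vRu but no t with uR²t and uRt.
G4: condition met.
Valid on: G1, G2, G4.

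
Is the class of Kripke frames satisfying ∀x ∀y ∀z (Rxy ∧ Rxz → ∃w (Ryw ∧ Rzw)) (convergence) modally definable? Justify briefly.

Yes, by ◇□r → □◇r

This is a Sahlqvist condition; the .2 axiom ◇□r → □◇r defines it.
Suppose ◇□r→□◇r is valid. Take Rxy, Rxz and set V(r)={w : Ryw}. Then □r at y so ◇□r at x, so □◇r at x, so ◇r at z, giving w with Rzw and Ryw.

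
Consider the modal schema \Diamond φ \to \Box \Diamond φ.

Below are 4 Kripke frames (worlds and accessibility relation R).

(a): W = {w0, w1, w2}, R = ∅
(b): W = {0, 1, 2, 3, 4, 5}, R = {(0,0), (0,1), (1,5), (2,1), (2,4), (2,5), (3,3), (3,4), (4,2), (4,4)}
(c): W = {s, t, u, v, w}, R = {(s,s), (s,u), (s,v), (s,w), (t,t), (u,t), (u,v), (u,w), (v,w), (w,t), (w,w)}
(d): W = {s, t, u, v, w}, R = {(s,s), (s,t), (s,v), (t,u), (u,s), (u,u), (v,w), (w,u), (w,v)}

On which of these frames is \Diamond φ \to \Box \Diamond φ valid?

(a)

The schema corresponds to the Euclidean property: \forall x \forall y \forall z (Rxy \wedge Rxz \to Ryz).
(a): condition met.
(b): fails — R01 and R00 but not R10.
(c): fails — Rsv and Rsv but not Rvv.
(d): fails — Rsv and Rsv but not Rvv.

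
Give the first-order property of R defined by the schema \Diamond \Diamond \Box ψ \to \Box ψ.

This is a Sahlqvist (Geach-type) schema ◇^2□^1ψ → □^1◇^0ψ.
Minimal-valuation argument: fix x; take any y with xR^2y and any z with xR^1z. Set V(ψ) to the set of worlds R-reachable from y in exactly 1 step. Then □^1ψ holds at y, so the antecedent holds at x; validity forces ◇^0ψ at z, giving a w with zR^0w and yR^1w.
First-order correspondent: \forall x \forall y \forall z ((x R^2 y \wedge xRz) \to \exists w (yRw \wedge z = w)).

\forall x \forall y \forall z ((x R^2 y \wedge xRz) \to \exists w (yRw \wedge z = w))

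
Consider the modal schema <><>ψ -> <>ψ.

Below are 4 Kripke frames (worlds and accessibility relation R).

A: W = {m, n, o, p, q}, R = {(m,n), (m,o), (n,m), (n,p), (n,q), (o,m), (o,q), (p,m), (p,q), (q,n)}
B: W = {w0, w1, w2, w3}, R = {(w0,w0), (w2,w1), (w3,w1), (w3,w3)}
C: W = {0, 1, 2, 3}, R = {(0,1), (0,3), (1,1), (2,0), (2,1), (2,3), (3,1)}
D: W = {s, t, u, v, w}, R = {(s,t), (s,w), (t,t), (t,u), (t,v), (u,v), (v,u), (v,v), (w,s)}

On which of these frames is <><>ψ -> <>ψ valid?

This is the axiom for transitivity; its first-order frame correspondent is forall x forall y forall z (Rxy & Ryz -> Rxz).
A: fails — Rom and Rmo but not Roo.
B: ✓.
C: ✓.
D: fails — Ruv and Rvu but not Ruu.

B, C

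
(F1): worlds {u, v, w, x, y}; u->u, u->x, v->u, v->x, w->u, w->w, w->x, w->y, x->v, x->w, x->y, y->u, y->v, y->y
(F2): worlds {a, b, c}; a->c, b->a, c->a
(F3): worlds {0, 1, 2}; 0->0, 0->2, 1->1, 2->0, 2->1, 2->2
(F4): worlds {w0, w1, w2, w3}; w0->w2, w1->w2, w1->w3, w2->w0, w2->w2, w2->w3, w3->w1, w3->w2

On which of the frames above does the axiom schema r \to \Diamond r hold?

This is the axiom for a generalized confluence (Geach) condition; its first-order frame correspondent is \forall x \exists w (x = w \wedge xRw).
(F1): fails — at v but no t with v=t and vRt.
(F2): fails — at a but no w with a=w and aRw.
(F3): ✓.
(F4): fails — at w0 but no w with w0=w and w0Rw.

(F3)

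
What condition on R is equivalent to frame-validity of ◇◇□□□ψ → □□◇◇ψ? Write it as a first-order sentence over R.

∀x ∀y ∀z ((xR²y ∧ xR²z) → ∃w (yR³w ∧ zR²w))

This is a Sahlqvist (Geach-type) schema ◇^2□^3ψ → □^2◇^2ψ.
First-order correspondent: ∀x ∀y ∀z ((xR²y ∧ xR²z) → ∃w (yR³w ∧ zR²w)).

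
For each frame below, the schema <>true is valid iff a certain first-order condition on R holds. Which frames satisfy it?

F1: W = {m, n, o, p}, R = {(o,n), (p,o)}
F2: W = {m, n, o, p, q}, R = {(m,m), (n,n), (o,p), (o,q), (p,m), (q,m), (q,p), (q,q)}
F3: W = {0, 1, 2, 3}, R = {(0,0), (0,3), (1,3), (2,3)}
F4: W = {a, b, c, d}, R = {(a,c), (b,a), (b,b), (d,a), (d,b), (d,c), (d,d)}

F2

The schema corresponds to seriality: forall x exists y Rxy.
F1: fails — world m has no successor.
F2: ✓.
F3: fails — world 3 has no successor.
F4: fails — world c has no successor.
Valid on: F2.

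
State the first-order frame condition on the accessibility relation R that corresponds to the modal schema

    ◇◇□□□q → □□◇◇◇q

This is a Sahlqvist (Geach-type) schema ◇^2□^3q → □^2◇^3q.
Minimal-valuation argument: fix x; take any y with xR^2y and any z with xR^2z. Set V(q) to the set of worlds R-reachable from y in exactly 3 steps. Then □^3q holds at y, so the antecedent holds at x; validity forces ◇^3q at z, giving a w with zR^3w and yR^3w.
First-order correspondent: ∀x ∀y ∀z ((xR²y ∧ xR²z) → ∃w (yR³w ∧ zR³w)).

∀x ∀y ∀z ((xR²y ∧ xR²z) → ∃w (yR³w ∧ zR³w))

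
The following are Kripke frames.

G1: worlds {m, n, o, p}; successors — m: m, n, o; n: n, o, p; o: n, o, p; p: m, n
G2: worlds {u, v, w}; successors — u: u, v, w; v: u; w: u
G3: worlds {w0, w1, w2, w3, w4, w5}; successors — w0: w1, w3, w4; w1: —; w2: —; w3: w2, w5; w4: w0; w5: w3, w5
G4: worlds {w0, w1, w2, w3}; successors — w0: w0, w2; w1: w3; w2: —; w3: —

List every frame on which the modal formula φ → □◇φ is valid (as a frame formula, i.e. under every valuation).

This is the axiom for symmetry; its first-order frame correspondent is ∀x ∀y (Rxy → Ryx).
G1: fails — Rop but not Rpo.
G2: holds.
G3: fails — Rw3w2 but not Rw2w3.
G4: fails — Rw0w2 but not Rw2w0.
Valid on: G2.

G2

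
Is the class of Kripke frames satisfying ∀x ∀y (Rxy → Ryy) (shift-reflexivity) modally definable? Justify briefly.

Yes, by □(□r → r)

This is a Sahlqvist condition; the T□ axiom □(□r → r) defines it.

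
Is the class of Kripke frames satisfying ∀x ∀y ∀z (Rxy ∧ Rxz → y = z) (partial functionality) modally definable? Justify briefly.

Yes — defined by ◇r → □r

Yes: it is partial functionality, defined by the CD schema ◇r → □r.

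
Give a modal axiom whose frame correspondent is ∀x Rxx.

A defining formula is □r → r (the T axiom).
Suppose □r→r is valid. At any x set V(r)={w : Rxw}. Then □r holds at x, so r holds at x, i.e. Rxx.

□r → r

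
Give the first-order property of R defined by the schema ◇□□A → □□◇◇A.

∀x ∀y ∀z ((xRy ∧ xR²z) → ∃w (yR²w ∧ zR²w))

This is a Sahlqvist (Geach-type) schema ◇^1□^2A → □^2◇^2A.
Minimal-valuation argument: fix x; take any y with xR^1y and any z with xR^2z. Set V(A) to the set of worlds R-reachable from y in exactly 2 steps. Then □^2A holds at y, so the antecedent holds at x; validity forces ◇^2A at z, giving a w with zR^2w and yR^2w.
First-order correspondent: ∀x ∀y ∀z ((xRy ∧ xR²z) → ∃w (yR²w ∧ zR²w)).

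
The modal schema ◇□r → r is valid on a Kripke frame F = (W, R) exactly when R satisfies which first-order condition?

This is frame-equivalent to r → □◇r (substitute ¬r for r and contrapose).
Suppose r→□◇r is valid. Take Rxy and set V(r)={x}. Then r at x, so □◇r at x, so ◇r at y, so some z with Ryz has r; z=x, i.e. Ryx.

Symmetry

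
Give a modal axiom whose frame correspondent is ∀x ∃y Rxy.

The condition is seriality. The D schema □p → ◇p defines it.
Suppose □p→◇p is valid. At any x set V(p)=W. Then □p at x, so ◇p at x, so x has a successor.

□p → ◇p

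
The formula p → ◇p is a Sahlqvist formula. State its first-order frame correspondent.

This is a form of the T axiom.
Its frame correspondent is reflexivity — ∀x Rxx.

Reflexivity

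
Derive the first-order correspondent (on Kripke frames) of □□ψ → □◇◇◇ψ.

This is a Sahlqvist (Geach-type) schema ◇^0□^2ψ → □^1◇^3ψ.
Minimal-valuation argument: fix x; take any y with xR^0y and any z with xR^1z. Set V(ψ) to the set of worlds R-reachable from y in exactly 2 steps. Then □^2ψ holds at y, so the antecedent holds at x; validity forces ◇^3ψ at z, giving a w with zR^3w and yR^2w.
First-order correspondent: ∀x ∀z (xRz → ∃w (xR²w ∧ zR³w)).

∀x ∀z (xRz → ∃w (xR²w ∧ zR³w))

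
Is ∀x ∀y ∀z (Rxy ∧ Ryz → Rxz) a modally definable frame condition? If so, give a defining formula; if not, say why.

The condition is transitivity. A defining modal formula is □r → □□r.

Yes, by □r → □□r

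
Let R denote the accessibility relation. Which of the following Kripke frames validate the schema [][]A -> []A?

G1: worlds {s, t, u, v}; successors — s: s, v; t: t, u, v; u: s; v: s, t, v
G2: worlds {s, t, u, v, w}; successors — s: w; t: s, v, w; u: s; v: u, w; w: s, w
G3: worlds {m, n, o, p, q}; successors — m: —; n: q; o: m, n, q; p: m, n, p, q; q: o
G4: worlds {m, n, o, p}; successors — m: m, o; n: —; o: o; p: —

G1, G4

This is the axiom for density; its first-order frame correspondent is forall x forall y (Rxy -> exists z (Rxz & Rzy)).
G1: ✓.
G2: fails — Rtv but no z with Rtz and Rzv.
G3: fails — Rom but no z with Roz and Rzm.
G4: ✓.
Valid on: G1, G4.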